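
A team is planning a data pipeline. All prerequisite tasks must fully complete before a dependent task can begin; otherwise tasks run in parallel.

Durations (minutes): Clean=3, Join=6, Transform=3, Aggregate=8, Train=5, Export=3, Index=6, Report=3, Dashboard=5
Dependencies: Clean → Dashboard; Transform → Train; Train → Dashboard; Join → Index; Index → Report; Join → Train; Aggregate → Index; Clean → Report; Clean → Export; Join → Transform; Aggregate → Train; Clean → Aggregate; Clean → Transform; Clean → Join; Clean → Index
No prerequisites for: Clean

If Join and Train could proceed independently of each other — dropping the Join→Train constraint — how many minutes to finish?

Before: longest chain Clean→Join→Transform→Train→Dashboard = 3+6+3+5+5 = 22, finish 22.
Dropping Join→Train doesn't change Train's earliest start (12); another predecessor still binds.
The longest chain is now Clean→Join→Transform→Train→Dashboard = 3+6+3+5+5 = 22, so the project takes 22 minutes.

22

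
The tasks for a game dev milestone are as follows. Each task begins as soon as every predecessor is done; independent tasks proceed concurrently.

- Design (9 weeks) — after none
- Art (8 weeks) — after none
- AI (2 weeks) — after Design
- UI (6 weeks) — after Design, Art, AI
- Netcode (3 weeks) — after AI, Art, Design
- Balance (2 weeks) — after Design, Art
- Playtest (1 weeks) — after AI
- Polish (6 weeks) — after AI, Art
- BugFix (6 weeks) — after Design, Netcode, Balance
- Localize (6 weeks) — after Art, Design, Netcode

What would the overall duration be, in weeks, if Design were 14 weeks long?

Baseline: Design→AI→Netcode→BugFix = 9+2+3+6 = 20 → 20 weeks.
Design lies on that path, so at 14 weeks the path becomes 25 weeks.
That remains the longest chain; total 25 weeks.

25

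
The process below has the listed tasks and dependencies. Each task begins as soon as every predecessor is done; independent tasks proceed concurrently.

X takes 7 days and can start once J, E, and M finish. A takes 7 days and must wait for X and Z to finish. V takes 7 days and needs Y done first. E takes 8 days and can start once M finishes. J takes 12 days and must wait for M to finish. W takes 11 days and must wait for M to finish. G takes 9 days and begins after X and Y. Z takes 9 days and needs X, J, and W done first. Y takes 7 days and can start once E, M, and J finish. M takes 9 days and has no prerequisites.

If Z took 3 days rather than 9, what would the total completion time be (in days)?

38

As given, the longest chain is M→J→X→Z→A = 9+12+7+9+7 = 44, so the finish is 44 days.
Since Z is critical, the -6 change carries straight to that chain (now 38 days).
No other chain overtakes it, so the finish is 38 days.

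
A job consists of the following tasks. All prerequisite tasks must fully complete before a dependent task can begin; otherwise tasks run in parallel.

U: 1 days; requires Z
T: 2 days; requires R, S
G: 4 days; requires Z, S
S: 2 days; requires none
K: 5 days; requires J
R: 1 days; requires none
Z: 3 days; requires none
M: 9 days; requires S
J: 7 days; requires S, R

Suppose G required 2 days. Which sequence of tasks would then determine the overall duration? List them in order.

S, J, K

Actual critical path: S→J→K = 2+7+5 = 14 ⇒ 14 days.
G has 7 days of float (longest path through it is 7).
That remains the longest chain; total 14 days.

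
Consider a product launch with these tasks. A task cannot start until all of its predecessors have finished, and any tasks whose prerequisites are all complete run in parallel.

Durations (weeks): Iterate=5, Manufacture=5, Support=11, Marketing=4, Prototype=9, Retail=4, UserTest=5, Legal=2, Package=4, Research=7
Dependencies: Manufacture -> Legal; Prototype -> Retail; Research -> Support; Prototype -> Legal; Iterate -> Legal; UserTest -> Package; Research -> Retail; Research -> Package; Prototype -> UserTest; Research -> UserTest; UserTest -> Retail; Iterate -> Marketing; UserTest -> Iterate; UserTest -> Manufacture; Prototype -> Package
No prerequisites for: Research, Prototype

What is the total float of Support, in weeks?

5

The longest chain is Prototype→UserTest→Iterate→Marketing = 9+5+5+4 = 23; overall finish 23 weeks.
Longest path through Support: 18 weeks (earliest finish 18, latest finish 23).
Slack of Support = 12 − 7 = 5 weeks.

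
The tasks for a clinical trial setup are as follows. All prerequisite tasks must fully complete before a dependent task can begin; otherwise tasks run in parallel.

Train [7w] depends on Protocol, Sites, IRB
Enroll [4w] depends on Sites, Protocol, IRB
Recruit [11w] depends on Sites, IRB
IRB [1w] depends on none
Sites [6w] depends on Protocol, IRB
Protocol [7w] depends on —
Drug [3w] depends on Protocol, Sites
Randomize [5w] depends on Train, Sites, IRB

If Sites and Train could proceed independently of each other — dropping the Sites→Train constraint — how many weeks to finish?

24

With the dependency in place, Protocol→Sites→Train→Randomize = 7+6+7+5 = 25 sets the finish at 25 weeks.
Without Sites→Train, Train's earliest start moves from 13 to 7.
New critical path: Protocol→Sites→Recruit = 7+6+11 = 24 ⇒ 24 weeks.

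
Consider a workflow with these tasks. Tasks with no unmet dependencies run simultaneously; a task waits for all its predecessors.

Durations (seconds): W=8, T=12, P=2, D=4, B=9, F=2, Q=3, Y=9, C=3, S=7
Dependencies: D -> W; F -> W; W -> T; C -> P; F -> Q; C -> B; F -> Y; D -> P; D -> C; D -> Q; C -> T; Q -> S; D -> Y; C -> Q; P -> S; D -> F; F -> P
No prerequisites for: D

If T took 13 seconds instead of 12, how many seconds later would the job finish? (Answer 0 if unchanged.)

As given, the longest chain is D→F→W→T = 4+2+8+12 = 26, so the finish is 26 seconds.
Since T is critical, the +1 change carries straight to that chain (now 27 seconds).
The critical path is still D→F→W→T; finish is now 27 seconds.
Change in finish: 27 − 26 = +1 seconds.

1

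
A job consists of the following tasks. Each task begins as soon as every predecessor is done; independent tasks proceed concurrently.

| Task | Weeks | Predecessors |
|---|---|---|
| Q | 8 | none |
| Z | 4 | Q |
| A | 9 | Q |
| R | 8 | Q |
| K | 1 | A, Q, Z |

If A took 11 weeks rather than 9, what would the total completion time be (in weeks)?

Actual critical path: Q→A→K = 8+9+1 = 18 ⇒ 18 weeks.
A is on the critical path; changing it to 11 makes that path 20 weeks.
The critical path is still Q→A→K; finish is now 20 weeks.

20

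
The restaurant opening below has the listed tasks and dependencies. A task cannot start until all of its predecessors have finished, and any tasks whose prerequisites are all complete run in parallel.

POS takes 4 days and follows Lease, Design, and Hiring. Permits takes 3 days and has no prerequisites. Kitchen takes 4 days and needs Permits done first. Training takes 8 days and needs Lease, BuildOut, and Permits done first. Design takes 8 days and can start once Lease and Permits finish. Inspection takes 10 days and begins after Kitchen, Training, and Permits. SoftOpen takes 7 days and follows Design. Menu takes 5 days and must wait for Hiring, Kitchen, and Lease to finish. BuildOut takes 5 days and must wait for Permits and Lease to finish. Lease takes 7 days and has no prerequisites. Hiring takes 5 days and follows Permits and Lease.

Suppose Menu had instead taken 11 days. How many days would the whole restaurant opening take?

30

Actual critical path: Lease→BuildOut→Training→Inspection = 7+5+8+10 = 30 ⇒ 30 days.
The longest path through Menu is only 17 days, so Menu has float 13.
That remains the longest chain; total 30 days.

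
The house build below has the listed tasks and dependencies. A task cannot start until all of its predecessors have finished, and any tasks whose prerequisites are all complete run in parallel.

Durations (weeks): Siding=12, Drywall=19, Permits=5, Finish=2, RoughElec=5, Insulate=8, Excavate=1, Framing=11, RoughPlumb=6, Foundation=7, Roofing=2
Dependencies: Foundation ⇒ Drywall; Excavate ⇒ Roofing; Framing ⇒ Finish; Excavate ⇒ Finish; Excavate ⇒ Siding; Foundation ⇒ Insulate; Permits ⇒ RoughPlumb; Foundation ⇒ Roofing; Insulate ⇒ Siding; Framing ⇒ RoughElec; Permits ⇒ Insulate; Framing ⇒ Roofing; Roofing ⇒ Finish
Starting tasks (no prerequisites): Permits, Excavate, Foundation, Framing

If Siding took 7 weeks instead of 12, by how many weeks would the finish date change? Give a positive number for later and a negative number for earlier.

Actual critical path: Foundation→Insulate→Siding = 7+8+12 = 27 ⇒ 27 weeks.
Siding lies on that path, so at 7 weeks the path becomes 22 weeks.
New critical path: Foundation→Drywall = 7+19 = 26 ⇒ 26 weeks.
Change in finish: 26 − 27 = -1 weeks.

-1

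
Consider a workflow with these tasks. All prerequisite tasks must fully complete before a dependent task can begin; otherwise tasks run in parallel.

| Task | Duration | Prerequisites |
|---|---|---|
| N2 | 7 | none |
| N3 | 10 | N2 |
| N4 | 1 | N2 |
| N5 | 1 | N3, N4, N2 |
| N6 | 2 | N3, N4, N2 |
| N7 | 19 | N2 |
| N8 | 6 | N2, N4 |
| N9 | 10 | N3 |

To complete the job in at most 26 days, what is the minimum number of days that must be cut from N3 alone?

Current finish: 27 days; target: 26.
N3 is on every critical path, so each day cut from N3 cuts the finish by one (this holds down to a finish of 26).
Need 27 − 26 = 1 day off N3 → N3 becomes 9 days, finish becomes 26.

1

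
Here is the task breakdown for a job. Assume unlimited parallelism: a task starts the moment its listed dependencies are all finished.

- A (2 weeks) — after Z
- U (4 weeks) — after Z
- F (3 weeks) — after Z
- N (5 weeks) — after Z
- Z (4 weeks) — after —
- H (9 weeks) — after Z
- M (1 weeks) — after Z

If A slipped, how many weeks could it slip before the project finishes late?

Z→H = 4+9 = 13 sets the makespan at 13 weeks.
A finishes as early as 6 and must finish by 13.
Slack of A = 11 − 4 = 7 weeks.

7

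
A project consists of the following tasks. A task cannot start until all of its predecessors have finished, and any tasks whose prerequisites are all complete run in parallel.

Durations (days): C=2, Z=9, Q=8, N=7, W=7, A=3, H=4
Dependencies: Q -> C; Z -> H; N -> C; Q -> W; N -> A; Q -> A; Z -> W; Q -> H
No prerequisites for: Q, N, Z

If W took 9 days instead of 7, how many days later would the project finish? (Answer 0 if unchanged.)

2

Baseline: Z→W = 9+7 = 16 → 16 days.
W is on the critical path; changing it to 9 makes that path 18 days.
That remains the longest chain; total 18 days.
Change in finish: 18 − 16 = +2 days.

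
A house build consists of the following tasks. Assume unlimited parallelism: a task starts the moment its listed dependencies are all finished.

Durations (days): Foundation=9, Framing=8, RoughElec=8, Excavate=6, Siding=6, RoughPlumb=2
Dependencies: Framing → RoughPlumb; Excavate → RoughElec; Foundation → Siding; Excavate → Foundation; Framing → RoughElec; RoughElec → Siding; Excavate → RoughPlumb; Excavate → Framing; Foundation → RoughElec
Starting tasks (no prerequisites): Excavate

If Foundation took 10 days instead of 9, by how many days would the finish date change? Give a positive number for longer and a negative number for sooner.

1

Critical path before the change: Excavate→Foundation→RoughElec→Siding = 6+9+8+6 = 29 giving 29 days.
Since Foundation is critical, the +1 change carries straight to that chain (now 30 days).
The critical path is still Excavate→Foundation→RoughElec→Siding; finish is now 30 days.
Change in finish: 30 − 29 = +1 days.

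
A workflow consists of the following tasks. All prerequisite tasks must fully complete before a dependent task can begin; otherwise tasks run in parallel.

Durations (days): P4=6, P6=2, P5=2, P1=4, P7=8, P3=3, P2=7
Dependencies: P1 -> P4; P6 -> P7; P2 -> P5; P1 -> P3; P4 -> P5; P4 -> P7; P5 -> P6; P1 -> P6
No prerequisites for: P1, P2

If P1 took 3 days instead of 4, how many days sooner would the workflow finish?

1

The binding path is P1→P4→P5→P6→P7 = 4+6+2+2+8 = 22; finish at 22 days.
P1 lies on that path, so at 3 days the path becomes 21 days.
No other chain overtakes it, so the finish is 21 days.
Change in finish: 21 − 22 = -1 days.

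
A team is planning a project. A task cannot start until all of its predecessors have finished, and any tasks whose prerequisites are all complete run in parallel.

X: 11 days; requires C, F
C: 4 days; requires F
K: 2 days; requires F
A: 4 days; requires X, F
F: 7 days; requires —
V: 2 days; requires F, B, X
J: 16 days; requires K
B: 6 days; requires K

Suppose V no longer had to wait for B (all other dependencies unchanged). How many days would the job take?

Before: longest chain F→C→X→A = 7+4+11+4 = 26, finish 26.
Dropping B→V doesn't change V's earliest start (22); another predecessor still binds.
After: F→C→X→A = 7+4+11+4 = 26 → 26 days.

26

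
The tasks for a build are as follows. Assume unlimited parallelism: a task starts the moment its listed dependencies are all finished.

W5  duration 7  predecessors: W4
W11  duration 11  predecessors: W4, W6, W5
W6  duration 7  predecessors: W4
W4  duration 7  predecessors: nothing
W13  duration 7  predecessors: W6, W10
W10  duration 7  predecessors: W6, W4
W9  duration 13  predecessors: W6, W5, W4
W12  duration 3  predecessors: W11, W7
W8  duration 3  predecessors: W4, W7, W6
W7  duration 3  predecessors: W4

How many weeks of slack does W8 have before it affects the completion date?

Critical path: W4→W5→W11→W12 = 7+7+11+3 = 28, so the finish is 28 weeks.
Longest path through W8: 17 weeks (earliest finish 17, latest finish 28).
Float = 28 − 17 = 11.

11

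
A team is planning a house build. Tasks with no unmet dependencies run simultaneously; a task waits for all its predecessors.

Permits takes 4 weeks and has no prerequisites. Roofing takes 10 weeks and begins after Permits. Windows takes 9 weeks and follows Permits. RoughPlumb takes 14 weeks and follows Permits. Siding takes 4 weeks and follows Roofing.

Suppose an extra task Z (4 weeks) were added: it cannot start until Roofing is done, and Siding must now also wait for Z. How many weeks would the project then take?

22

Originally the project takes 18 weeks.
With Z inserted, Siding now waits for max(Roofing, Z).
New critical path: Permits→Roofing→Z→Siding = 4+10+4+4 = 22 ⇒ 22 weeks.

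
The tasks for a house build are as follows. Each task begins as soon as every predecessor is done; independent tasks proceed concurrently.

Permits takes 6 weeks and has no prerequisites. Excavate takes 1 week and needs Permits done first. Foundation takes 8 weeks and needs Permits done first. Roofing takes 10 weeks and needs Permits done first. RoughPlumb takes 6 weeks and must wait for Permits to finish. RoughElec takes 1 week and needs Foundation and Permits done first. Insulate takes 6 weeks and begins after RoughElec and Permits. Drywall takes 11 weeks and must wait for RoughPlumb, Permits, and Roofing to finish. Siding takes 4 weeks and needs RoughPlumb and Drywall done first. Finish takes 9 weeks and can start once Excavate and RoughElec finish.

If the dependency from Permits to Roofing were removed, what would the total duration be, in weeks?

27

Before: longest chain Permits→Roofing→Drywall→Siding = 6+10+11+4 = 31, finish 31.
Without Permits→Roofing, Roofing's earliest start moves from 6 to 0.
After: Permits→RoughPlumb→Drywall→Siding = 6+6+11+4 = 27 → 27 weeks.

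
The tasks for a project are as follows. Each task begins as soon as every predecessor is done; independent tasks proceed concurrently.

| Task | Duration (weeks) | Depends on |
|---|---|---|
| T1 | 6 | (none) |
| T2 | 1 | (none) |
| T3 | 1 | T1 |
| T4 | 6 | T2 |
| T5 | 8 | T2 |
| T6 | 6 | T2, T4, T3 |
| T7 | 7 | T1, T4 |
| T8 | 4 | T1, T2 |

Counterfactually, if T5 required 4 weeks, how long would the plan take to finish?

14

As given, the longest chain is T2→T4→T7 = 1+6+7 = 14, so the finish is 14 weeks.
T5 has 5 weeks of float (longest path through it is 9).
The critical path is still T2→T4→T7; finish is now 14 weeks.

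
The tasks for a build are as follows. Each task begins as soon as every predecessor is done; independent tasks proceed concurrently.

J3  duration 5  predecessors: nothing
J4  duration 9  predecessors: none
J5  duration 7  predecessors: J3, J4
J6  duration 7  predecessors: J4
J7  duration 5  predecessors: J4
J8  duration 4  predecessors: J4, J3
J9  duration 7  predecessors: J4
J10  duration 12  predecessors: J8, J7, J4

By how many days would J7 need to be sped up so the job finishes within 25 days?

1

Current finish: 26 days; target: 25.
J7 is on every critical path, so each day cut from J7 cuts the finish by one (this holds down to a finish of 25).
Need 26 − 25 = 1 day off J7 → J7 becomes 4 days, finish becomes 25.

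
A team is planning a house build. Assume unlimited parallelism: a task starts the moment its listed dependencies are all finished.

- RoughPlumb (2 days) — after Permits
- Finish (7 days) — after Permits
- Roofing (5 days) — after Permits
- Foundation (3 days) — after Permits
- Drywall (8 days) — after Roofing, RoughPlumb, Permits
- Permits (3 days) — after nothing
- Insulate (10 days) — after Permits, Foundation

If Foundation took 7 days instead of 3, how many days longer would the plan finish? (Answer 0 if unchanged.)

The binding path is Permits→Foundation→Insulate = 3+3+10 = 16; finish at 16 days.
Foundation lies on that path, so at 7 days the path becomes 20 days.
The critical path is still Permits→Foundation→Insulate; finish is now 20 days.
Change in finish: 20 − 16 = +4 days.

4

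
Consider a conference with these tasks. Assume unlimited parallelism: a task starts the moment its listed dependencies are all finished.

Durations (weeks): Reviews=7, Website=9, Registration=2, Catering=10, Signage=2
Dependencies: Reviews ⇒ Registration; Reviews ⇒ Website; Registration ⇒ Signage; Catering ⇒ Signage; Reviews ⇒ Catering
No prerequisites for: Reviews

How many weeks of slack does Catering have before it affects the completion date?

Reviews→Catering→Signage = 7+10+2 = 19 sets the makespan at 19 weeks.
Longest path through Catering: 19 weeks (earliest finish 17, latest finish 17).
Slack of Catering = 7 − 7 = 0 weeks.

0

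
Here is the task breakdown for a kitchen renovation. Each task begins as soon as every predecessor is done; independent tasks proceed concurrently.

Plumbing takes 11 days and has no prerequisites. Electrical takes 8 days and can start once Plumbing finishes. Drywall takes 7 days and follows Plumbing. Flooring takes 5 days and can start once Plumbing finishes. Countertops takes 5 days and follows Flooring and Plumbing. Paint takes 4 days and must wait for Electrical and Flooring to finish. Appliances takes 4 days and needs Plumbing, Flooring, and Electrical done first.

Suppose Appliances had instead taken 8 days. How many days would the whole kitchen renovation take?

27

Actual critical path: Plumbing→Electrical→Appliances = 11+8+4 = 23 ⇒ 23 days.
Appliances lies on that path, so at 8 days the path becomes 27 days.
No other chain overtakes it, so the finish is 27 days.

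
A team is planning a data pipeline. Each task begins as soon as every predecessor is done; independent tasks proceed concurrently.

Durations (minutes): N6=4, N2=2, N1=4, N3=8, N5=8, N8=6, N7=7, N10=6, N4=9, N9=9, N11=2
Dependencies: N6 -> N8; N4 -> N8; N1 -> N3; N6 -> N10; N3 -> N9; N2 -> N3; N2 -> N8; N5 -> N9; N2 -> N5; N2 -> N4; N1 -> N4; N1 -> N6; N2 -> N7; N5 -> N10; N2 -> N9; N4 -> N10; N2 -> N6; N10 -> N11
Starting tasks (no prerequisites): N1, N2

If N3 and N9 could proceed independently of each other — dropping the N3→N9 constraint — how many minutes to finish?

Before: longest chain N1→N3→N9 = 4+8+9 = 21, finish 21.
Without N3→N9, N9's earliest start moves from 12 to 10.
The longest chain is now N1→N4→N10→N11 = 4+9+6+2 = 21, so the plan takes 21 minutes.

21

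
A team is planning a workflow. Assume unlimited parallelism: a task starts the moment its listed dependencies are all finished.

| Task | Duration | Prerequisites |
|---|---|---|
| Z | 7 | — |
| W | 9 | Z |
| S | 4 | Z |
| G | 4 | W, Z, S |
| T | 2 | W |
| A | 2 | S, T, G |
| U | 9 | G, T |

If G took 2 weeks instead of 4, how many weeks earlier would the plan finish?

2

Critical path before the change: Z→W→G→U = 7+9+4+9 = 29 giving 29 weeks.
G lies on that path, so at 2 weeks the path becomes 27 weeks.
That remains the longest chain; total 27 weeks.
Change in finish: 27 − 29 = -2 weeks.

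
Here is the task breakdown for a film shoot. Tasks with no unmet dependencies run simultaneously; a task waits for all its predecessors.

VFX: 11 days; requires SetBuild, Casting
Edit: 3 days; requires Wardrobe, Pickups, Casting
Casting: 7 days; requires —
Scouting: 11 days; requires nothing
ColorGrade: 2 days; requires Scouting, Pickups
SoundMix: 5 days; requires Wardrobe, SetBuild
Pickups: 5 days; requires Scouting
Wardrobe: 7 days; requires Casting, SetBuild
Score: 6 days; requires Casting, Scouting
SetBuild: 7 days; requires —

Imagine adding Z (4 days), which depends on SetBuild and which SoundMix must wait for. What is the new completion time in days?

Originally the project takes 19 days.
With Z inserted, SoundMix now waits for max(Wardrobe, SetBuild, Z).
New critical path: Casting→Wardrobe→SoundMix = 7+7+5 = 19 ⇒ 19 days.

19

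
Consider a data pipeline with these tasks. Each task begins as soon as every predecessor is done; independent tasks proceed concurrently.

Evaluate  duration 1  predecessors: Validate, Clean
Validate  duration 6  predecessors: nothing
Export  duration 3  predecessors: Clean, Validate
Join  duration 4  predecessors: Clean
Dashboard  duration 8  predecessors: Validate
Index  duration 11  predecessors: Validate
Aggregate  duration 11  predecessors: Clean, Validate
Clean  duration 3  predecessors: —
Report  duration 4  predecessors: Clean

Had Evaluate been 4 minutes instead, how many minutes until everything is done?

As given, the longest chain is Validate→Aggregate = 6+11 = 17, so the finish is 17 minutes.
Evaluate is off the critical path — its longest chain is 7 minutes, giving 10 of slack.
That remains the longest chain; total 17 minutes.

17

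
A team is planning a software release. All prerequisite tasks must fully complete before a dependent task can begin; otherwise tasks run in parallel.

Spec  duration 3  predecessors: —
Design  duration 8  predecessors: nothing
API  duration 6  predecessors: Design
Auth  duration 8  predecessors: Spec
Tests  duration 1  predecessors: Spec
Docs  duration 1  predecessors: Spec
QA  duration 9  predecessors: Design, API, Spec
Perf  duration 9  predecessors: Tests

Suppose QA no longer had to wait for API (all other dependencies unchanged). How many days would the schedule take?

17

With the dependency in place, Design→API→QA = 8+6+9 = 23 sets the finish at 23 days.
Without API→QA, QA's earliest start moves from 14 to 8.
The longest chain is now Design→QA = 8+9 = 17, so the schedule takes 17 days.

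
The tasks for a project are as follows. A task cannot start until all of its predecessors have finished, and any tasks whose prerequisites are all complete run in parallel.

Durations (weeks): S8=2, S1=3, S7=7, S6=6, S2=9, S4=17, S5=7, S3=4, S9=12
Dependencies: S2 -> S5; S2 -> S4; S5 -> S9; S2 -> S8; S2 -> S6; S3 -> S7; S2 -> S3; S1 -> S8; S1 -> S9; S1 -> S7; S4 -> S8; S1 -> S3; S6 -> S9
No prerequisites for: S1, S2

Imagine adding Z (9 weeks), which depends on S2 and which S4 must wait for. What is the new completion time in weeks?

37

Originally the project takes 28 weeks.
With Z inserted, S4 now waits for max(S2, Z).
New critical path: S2→Z→S4→S8 = 9+9+17+2 = 37 ⇒ 37 weeks.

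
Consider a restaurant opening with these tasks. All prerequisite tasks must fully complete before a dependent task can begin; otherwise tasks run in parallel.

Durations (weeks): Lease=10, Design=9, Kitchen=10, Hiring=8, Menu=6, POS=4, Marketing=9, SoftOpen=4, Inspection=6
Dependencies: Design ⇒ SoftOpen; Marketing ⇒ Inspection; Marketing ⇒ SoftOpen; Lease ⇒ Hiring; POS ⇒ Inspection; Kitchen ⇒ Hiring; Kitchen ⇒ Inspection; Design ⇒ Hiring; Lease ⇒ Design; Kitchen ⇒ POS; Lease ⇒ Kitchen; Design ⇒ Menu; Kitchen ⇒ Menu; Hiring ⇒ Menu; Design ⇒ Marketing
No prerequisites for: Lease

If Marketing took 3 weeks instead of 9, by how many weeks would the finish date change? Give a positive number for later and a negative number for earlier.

The binding path is Lease→Design→Marketing→Inspection = 10+9+9+6 = 34; finish at 34 weeks.
Marketing is on the critical path; changing it to 3 makes that path 28 weeks.
New critical path: Lease→Kitchen→Hiring→Menu = 10+10+8+6 = 34 ⇒ 34 weeks.
Change in finish: 34 − 34 = +0 weeks.

0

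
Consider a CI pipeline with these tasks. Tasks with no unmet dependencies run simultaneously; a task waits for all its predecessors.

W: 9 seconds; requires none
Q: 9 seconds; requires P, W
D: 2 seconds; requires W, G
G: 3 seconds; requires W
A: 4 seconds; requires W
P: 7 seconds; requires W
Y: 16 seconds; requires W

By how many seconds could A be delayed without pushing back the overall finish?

W→P→Q = 9+7+9 = 25 sets the makespan at 25 seconds.
Longest path through A: 13 seconds (earliest finish 13, latest finish 25).
Float = 25 − 13 = 12.

12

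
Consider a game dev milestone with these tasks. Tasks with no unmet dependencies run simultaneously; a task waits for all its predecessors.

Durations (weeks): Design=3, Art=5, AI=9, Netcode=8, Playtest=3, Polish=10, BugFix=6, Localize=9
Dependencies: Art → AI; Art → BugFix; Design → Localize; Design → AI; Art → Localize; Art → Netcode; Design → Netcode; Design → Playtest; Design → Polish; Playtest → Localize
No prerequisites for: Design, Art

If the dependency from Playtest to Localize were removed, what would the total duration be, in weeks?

14

Original critical path: Design→Playtest→Localize = 3+3+9 = 15 ⇒ 15 weeks.
Without Playtest→Localize, Localize's earliest start moves from 6 to 5.
The longest chain is now Art→AI = 5+9 = 14, so the project takes 14 weeks.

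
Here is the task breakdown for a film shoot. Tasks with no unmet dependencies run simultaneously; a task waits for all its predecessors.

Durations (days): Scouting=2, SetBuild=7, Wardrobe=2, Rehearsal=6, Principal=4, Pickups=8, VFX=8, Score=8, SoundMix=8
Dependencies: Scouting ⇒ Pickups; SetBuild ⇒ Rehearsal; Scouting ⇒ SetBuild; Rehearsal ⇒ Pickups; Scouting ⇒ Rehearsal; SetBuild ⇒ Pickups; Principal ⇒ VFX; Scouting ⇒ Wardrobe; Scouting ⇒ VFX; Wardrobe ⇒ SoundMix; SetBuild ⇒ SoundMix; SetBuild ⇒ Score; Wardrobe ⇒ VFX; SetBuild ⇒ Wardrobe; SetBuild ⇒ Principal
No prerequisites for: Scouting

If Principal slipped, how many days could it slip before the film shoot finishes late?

2

The longest chain is Scouting→SetBuild→Rehearsal→Pickups = 2+7+6+8 = 23; overall finish 23 days.
Principal finishes as early as 13 and must finish by 15.
So Principal can slip 15 − 13 = 2 days.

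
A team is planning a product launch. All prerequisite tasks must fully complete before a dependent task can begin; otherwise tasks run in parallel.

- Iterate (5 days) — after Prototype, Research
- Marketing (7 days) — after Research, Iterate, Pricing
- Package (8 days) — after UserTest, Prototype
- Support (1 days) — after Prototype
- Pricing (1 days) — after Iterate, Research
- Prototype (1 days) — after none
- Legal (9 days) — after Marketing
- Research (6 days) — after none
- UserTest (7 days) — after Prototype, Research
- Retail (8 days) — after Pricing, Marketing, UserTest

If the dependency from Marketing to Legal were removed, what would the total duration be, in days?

Before: longest chain Research→Iterate→Pricing→Marketing→Legal = 6+5+1+7+9 = 28, finish 28.
Without Marketing→Legal, Legal's earliest start moves from 19 to 0.
After: Research→Iterate→Pricing→Marketing→Retail = 6+5+1+7+8 = 27 → 27 days.

27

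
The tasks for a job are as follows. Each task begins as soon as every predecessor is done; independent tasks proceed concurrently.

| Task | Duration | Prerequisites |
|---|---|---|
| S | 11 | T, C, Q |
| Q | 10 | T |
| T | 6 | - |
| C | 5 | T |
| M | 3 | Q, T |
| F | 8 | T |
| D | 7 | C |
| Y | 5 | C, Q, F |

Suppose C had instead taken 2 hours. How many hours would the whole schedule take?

Actual critical path: T→Q→S = 6+10+11 = 27 ⇒ 27 hours.
C is off the critical path — its longest chain is 22 hours, giving 5 of slack.
That remains the longest chain; total 27 hours.

27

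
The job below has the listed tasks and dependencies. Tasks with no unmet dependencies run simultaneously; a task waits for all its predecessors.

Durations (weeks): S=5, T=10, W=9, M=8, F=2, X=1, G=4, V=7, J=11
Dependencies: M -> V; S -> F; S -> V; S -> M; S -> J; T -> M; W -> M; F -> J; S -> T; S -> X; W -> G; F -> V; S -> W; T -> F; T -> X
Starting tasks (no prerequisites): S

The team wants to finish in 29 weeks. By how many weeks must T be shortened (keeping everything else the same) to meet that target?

1

Current finish: 30 weeks; target: 29.
T is on every critical path, so each week cut from T cuts the finish by one (this holds down to a finish of 29).
Need 30 − 29 = 1 week off T → T becomes 9 weeks, finish becomes 29.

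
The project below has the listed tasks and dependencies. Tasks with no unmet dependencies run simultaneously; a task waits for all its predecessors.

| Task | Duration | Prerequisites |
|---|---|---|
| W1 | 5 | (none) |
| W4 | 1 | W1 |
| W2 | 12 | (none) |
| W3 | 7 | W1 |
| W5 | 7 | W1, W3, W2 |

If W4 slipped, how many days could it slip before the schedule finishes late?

13

W1→W3→W5 = 5+7+7 = 19 sets the makespan at 19 days.
The longest chain containing W4 totals 6 days.
Float = 19 − 6 = 13.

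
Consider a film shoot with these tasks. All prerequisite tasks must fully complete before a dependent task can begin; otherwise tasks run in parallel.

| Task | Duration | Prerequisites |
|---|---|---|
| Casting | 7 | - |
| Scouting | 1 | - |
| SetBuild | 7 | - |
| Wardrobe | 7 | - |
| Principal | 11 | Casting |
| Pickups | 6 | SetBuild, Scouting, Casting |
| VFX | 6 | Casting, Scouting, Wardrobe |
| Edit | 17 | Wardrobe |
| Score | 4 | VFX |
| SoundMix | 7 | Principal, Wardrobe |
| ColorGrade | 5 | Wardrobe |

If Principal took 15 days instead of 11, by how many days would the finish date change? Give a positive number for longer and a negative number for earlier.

4

Baseline: Casting→Principal→SoundMix = 7+11+7 = 25 → 25 days.
Principal is on the critical path; changing it to 15 makes that path 29 days.
That remains the longest chain; total 29 days.
Change in finish: 29 − 25 = +4 days.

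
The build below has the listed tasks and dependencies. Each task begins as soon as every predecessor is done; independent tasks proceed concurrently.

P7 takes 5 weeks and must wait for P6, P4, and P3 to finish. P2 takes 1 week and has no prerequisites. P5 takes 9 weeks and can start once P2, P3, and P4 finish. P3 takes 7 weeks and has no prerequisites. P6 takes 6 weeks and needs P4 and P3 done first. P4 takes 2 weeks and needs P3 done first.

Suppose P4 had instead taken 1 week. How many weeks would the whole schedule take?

The binding path is P3→P4→P6→P7 = 7+2+6+5 = 20; finish at 20 weeks.
P4 lies on that path, so at 1 week the path becomes 19 weeks.
No other chain overtakes it, so the finish is 19 weeks.

19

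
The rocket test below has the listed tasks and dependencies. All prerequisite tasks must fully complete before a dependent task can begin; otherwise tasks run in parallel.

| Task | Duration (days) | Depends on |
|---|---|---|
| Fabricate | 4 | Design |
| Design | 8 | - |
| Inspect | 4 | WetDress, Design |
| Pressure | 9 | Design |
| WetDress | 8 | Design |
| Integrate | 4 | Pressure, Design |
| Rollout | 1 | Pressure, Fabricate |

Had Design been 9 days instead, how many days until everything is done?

22

As given, the longest chain is Design→Pressure→Integrate = 8+9+4 = 21, so the finish is 21 days.
Since Design is critical, the +1 change carries straight to that chain (now 22 days).
No other chain overtakes it, so the finish is 22 days.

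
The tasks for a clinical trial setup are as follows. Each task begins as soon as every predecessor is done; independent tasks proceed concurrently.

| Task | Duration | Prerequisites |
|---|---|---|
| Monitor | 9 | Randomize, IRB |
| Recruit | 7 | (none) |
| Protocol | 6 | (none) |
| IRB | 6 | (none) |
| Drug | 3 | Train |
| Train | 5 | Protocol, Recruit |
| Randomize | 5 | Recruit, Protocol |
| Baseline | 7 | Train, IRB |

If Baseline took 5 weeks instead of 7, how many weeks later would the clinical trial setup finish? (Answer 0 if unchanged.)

0

As given, the longest chain is Recruit→Randomize→Monitor = 7+5+9 = 21, so the finish is 21 weeks.
Baseline is off the critical path — its longest chain is 19 weeks, giving 2 of slack.
That remains the longest chain; total 21 weeks.
Change in finish: 21 − 21 = +0 weeks.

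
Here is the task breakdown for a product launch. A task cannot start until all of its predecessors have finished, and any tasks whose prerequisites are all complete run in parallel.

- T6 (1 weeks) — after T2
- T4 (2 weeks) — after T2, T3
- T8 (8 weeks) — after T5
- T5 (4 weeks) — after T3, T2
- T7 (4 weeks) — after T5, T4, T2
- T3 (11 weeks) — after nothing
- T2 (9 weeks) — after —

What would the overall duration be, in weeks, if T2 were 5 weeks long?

As given, the longest chain is T3→T5→T8 = 11+4+8 = 23, so the finish is 23 weeks.
T2 has 2 weeks of float (longest path through it is 21).
That remains the longest chain; total 23 weeks.

23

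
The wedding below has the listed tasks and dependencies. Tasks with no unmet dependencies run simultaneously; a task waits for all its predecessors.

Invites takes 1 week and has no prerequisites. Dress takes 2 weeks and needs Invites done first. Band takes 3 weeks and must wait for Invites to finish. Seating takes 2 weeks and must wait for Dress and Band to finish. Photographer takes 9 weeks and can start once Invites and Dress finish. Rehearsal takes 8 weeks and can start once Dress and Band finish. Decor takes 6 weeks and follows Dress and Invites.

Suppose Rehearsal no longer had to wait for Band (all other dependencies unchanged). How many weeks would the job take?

With the dependency in place, Invites→Dress→Photographer = 1+2+9 = 12 sets the finish at 12 weeks.
Without Band→Rehearsal, Rehearsal's earliest start moves from 4 to 3.
The longest chain is now Invites→Dress→Photographer = 1+2+9 = 12, so the job takes 12 weeks.

12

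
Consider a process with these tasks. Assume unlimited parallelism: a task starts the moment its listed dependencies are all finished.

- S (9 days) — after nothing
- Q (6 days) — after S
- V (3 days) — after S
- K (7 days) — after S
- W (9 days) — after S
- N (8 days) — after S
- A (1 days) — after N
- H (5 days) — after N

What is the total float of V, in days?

The longest chain is S→N→H = 9+8+5 = 22; overall finish 22 days.
The longest chain containing V totals 12 days.
So V can slip 22 − 12 = 10 days.

10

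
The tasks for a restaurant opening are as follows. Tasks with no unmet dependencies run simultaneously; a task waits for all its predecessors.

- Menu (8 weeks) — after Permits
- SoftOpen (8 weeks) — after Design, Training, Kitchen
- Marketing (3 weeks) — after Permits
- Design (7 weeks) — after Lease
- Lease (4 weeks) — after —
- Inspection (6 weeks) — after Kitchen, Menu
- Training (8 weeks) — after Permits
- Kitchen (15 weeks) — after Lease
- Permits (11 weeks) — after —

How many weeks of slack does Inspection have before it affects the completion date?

2

The longest chain is Lease→Kitchen→SoftOpen = 4+15+8 = 27; overall finish 27 weeks.
Longest path through Inspection: 25 weeks (earliest finish 25, latest finish 27).
Float = 27 − 25 = 2.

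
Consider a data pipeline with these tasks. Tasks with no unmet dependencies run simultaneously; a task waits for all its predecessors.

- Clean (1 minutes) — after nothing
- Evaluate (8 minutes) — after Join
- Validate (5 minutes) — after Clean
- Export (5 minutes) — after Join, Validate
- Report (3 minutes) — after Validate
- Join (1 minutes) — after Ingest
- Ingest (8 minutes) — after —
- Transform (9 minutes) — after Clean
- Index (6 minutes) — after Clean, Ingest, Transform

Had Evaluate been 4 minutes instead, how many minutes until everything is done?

As given, the longest chain is Ingest→Join→Evaluate = 8+1+8 = 17, so the finish is 17 minutes.
Evaluate lies on that path, so at 4 minutes the path becomes 13 minutes.
Now Clean→Transform→Index = 1+9+6 = 16 is longest, so the finish becomes 16 minutes.

16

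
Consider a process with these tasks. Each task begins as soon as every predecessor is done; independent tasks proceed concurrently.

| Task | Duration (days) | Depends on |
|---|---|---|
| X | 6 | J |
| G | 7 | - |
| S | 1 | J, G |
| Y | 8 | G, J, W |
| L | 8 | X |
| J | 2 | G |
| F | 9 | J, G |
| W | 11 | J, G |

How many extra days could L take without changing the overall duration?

Critical path: G→J→W→Y = 7+2+11+8 = 28, so the finish is 28 days.
The longest chain containing L totals 23 days.
Slack of L = 20 − 15 = 5 days.

5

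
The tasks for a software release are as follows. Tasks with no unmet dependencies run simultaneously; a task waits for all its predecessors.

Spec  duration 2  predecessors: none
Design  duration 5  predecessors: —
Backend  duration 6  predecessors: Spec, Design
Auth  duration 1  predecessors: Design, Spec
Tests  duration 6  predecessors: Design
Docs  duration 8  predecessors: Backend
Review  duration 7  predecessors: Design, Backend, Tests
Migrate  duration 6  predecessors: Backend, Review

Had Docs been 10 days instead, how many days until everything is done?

24

As given, the longest chain is Design→Backend→Review→Migrate = 5+6+7+6 = 24, so the finish is 24 days.
Docs has 5 days of float (longest path through it is 19).
That remains the longest chain; total 24 days.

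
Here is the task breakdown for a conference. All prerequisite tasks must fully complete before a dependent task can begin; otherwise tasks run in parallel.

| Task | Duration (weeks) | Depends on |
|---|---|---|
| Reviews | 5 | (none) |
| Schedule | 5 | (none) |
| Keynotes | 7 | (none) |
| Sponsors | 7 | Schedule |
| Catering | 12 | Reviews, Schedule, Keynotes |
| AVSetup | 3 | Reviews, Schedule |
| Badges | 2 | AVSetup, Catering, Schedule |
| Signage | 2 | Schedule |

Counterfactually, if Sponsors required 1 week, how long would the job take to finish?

The binding path is Keynotes→Catering→Badges = 7+12+2 = 21; finish at 21 weeks.
The longest path through Sponsors is only 12 weeks, so Sponsors has float 9.
No other chain overtakes it, so the finish is 21 weeks.

21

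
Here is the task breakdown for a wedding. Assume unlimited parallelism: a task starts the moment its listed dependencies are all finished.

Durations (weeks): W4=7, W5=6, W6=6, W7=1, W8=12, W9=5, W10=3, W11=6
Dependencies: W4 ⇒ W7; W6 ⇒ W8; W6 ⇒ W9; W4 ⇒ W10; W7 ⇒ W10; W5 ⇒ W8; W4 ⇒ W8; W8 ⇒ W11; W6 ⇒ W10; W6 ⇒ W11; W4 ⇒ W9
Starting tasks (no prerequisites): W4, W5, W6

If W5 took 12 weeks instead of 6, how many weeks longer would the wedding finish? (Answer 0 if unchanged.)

5

Critical path before the change: W4→W8→W11 = 7+12+6 = 25 giving 25 weeks.
The longest path through W5 is only 24 weeks, so W5 has float 1.
Now W5→W8→W11 = 12+12+6 = 30 is longest, so the finish becomes 30 weeks.
Change in finish: 30 − 25 = +5 weeks.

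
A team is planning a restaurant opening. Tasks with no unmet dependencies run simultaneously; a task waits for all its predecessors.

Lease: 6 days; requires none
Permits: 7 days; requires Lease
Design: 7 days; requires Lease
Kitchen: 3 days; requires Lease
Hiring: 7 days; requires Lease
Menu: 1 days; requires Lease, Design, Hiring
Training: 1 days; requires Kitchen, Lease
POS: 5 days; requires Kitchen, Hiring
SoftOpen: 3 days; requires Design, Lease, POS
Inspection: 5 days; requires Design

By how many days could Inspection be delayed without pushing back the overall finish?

3

The longest chain is Lease→Hiring→POS→SoftOpen = 6+7+5+3 = 21; overall finish 21 days.
The longest chain containing Inspection totals 18 days.
So Inspection can slip 21 − 18 = 3 days.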